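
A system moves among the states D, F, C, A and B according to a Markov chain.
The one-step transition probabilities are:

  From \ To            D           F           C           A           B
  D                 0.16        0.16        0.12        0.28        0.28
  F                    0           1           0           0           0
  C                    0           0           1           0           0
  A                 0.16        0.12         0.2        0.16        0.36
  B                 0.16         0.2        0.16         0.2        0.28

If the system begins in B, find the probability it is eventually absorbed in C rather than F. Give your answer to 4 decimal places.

Let h(s) be the probability of absorption at C starting from transient state s. Then h(C) = 1 and h(F) = 0. By first-step analysis:
h(D) = 0.16·h(D) + 0.16·0 + 0.12·1 + 0.28·h(A) + 0.28·h(B)
h(A) = 0.16·h(D) + 0.12·0 + 0.2·1 + 0.16·h(A) + 0.36·h(B)
h(B) = 0.16·h(D) + 0.2·0 + 0.16·1 + 0.2·h(A) + 0.28·h(B)
Solving: h(D) = 0.4799, h(A) = 0.5340, h(B) = 0.4772.
Starting from B, the probability is 0.4772.

0.4772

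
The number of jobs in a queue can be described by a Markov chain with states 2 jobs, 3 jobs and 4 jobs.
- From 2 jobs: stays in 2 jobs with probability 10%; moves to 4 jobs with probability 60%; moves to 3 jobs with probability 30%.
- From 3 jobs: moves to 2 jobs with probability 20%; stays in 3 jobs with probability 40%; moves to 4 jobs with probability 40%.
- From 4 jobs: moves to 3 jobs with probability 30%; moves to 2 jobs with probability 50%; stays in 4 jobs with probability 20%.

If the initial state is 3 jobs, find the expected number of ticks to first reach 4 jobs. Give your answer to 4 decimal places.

2.2917

Let t(s) be the expected number of ticks to first reach 4 jobs from state s, with t(4 jobs) = 0. Conditioning on the first tick:
t(2 jobs) = 1 + 0.1·t(2 jobs) + 0.3·t(3 jobs)
t(3 jobs) = 1 + 0.2·t(2 jobs) + 0.4·t(3 jobs)
Solving: t(2 jobs) = 1.8750, t(3 jobs) = 2.2917.
Expected ticks from 3 jobs to 4 jobs: 2.2917.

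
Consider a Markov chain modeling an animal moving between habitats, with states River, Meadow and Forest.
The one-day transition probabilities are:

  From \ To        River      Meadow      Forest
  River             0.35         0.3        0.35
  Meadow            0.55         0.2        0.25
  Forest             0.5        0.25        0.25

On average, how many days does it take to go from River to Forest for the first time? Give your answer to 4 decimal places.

3.0986

Let t(s) be the expected number of days to first reach Forest from state s, with t(Forest) = 0. Conditioning on the first day:
t(River) = 1 + 0.35·t(River) + 0.3·t(Meadow)
t(Meadow) = 1 + 0.55·t(River) + 0.2·t(Meadow)
Solving: t(River) = 3.0986, t(Meadow) = 3.3803.
Expected days from River to Forest: 3.0986.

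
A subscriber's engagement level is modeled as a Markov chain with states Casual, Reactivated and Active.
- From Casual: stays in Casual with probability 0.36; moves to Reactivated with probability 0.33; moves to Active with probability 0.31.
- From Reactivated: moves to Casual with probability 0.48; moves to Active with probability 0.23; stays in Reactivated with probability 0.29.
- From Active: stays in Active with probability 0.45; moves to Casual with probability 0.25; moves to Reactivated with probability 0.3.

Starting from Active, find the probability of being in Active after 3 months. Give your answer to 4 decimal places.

0.3345

Propagate the distribution vector 3 months from Active.
After 0 months: (0.0000, 0.0000, 1.0000)
After 1 month: (0.2500, 0.3000, 0.4500)
After 2 months: (0.3465, 0.3045, 0.3490)
After 3 months: (0.3582, 0.3074, 0.3345)
P(in Active after 3 months) = 0.3345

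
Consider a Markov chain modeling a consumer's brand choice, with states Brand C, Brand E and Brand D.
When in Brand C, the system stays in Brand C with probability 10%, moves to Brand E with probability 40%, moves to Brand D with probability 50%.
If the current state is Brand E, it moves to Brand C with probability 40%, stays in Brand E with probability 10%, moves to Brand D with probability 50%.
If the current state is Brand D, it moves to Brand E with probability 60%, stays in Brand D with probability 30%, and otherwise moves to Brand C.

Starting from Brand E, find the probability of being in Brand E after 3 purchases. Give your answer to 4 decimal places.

Propagate the distribution vector 3 purchases from Brand E.
After 0 purchases: (0.0000, 1.0000, 0.0000)
After 1 purchase: (0.4000, 0.1000, 0.5000)
After 2 purchases: (0.1300, 0.4700, 0.4000)
After 3 purchases: (0.2410, 0.3390, 0.4200)
P(in Brand E after 3 purchases) = 0.3390

0.3390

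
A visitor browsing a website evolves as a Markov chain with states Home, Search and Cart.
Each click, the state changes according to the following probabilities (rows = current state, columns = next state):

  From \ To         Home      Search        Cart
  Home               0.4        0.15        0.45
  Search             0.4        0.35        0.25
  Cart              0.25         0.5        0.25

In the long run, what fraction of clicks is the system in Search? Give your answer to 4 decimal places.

Let the stationary distribution be π with π = πP and π_1 + π_2 + π_3 = 1.
π_1 = 0.4·π_1 + 0.4·π_2 + 0.25·π_3
π_2 = 0.15·π_1 + 0.35·π_2 + 0.5·π_3
Solving with the normalization constraint gives π = (0.3519, 0.3277, 0.3204).
So the stationary probability of Search is 0.3277.

0.3277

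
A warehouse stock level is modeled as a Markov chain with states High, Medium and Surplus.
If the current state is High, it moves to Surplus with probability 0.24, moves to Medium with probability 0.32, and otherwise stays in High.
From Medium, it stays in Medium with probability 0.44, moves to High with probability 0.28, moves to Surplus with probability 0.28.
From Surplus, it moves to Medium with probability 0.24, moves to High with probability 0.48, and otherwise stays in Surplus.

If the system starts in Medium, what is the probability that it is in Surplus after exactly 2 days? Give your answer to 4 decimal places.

Sum over the intermediate state after 1 day:
P = P(Medium→High)·P(High→Surplus) + P(Medium→Medium)·P(Medium→Surplus) + P(Medium→Surplus)·P(Surplus→Surplus)
  = 0.28×0.24 + 0.44×0.28 + 0.28×0.28
  = 0.0672 + 0.1232 + 0.0784 = 0.2688

0.2688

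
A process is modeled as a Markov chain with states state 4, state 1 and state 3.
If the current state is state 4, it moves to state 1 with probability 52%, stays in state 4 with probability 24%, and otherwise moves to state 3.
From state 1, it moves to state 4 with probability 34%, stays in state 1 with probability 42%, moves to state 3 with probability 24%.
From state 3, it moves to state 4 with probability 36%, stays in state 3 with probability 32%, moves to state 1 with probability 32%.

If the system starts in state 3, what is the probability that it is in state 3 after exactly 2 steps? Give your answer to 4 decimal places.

0.2656

Sum over the intermediate state after 1 step:
P = P(state 3→state 4)·P(state 4→state 3) + P(state 3→state 1)·P(state 1→state 3) + P(state 3→state 3)·P(state 3→state 3)
  = 0.36×0.24 + 0.32×0.24 + 0.32×0.32
  = 0.0864 + 0.0768 + 0.1024 = 0.2656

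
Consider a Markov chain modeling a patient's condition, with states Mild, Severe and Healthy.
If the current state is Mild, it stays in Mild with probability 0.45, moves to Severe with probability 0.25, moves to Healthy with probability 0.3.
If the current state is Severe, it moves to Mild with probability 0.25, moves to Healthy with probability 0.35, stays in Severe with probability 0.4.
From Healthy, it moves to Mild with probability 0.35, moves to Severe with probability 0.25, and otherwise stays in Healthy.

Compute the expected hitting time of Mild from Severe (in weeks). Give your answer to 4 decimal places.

3.4862

Let t(s) be the expected number of weeks to first reach Mild from state s, with t(Mild) = 0. Conditioning on the first week:
t(Severe) = 1 + 0.4·t(Severe) + 0.35·t(Healthy)
t(Healthy) = 1 + 0.25·t(Severe) + 0.4·t(Healthy)
Solving: t(Severe) = 3.4862, t(Healthy) = 3.1193.
Expected weeks from Severe to Mild: 3.4862.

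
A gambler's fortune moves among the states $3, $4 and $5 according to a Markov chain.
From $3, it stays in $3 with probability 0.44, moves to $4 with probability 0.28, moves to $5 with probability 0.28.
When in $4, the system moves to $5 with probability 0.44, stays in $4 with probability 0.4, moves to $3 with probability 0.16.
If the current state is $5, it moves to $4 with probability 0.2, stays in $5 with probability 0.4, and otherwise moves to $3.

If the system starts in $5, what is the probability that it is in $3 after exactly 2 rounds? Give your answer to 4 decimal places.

0.3680

Sum over the intermediate state after 1 round:
P = P($5→$3)·P($3→$3) + P($5→$4)·P($4→$3) + P($5→$5)·P($5→$3)
  = 0.4×0.44 + 0.2×0.16 + 0.4×0.4
  = 0.1760 + 0.0320 + 0.1600 = 0.3680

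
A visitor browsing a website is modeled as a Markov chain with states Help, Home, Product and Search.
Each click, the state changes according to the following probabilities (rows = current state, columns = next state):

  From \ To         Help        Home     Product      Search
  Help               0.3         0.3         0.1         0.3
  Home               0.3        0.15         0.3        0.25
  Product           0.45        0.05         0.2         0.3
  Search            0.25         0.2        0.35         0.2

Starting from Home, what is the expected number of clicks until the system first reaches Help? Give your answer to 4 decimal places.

3.0299

Let t(s) be the expected number of clicks to first reach Help from state s, with t(Help) = 0. Conditioning on the first click:
t(Home) = 1 + 0.15·t(Home) + 0.3·t(Product) + 0.25·t(Search)
t(Product) = 1 + 0.05·t(Home) + 0.2·t(Product) + 0.3·t(Search)
t(Search) = 1 + 0.2·t(Home) + 0.35·t(Product) + 0.2·t(Search)
Solving: t(Home) = 3.0299, t(Product) = 2.6224, t(Search) = 3.1548.
Expected clicks from Home to Help: 3.0299.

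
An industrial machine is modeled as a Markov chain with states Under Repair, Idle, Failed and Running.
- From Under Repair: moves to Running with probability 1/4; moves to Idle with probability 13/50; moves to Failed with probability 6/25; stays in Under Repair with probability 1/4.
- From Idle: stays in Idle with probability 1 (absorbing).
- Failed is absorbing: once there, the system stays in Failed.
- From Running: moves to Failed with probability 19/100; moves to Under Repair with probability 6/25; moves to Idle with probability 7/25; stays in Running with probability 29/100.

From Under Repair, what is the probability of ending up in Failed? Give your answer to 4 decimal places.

Let h(s) be the probability of absorption at Failed starting from transient state s. Then h(Failed) = 1 and h(Idle) = 0. By first-step analysis:
h(Under Repair) = 0.25·h(Under Repair) + 0.26·0 + 0.24·1 + 0.25·h(Running)
h(Running) = 0.24·h(Under Repair) + 0.28·0 + 0.19·1 + 0.29·h(Running)
Solving: h(Under Repair) = 0.4612, h(Running) = 0.4235.
Starting from Under Repair, the probability is 0.4612.

0.4612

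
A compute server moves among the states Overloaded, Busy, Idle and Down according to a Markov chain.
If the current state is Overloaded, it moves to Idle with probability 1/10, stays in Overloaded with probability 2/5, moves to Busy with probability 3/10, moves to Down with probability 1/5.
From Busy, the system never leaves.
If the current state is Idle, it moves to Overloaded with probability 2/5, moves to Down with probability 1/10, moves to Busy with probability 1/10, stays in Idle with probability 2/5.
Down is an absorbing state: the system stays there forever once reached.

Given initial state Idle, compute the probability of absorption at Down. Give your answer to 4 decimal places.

Let h(s) be the probability of absorption at Down starting from transient state s. Then h(Down) = 1 and h(Busy) = 0. By first-step analysis:
h(Overloaded) = 0.4·h(Overloaded) + 0.3·0 + 0.1·h(Idle) + 0.2·1
h(Idle) = 0.4·h(Overloaded) + 0.1·0 + 0.4·h(Idle) + 0.1·1
Solving: h(Overloaded) = 0.4063, h(Idle) = 0.4375.
Starting from Idle, the probability is 0.4375.

0.4375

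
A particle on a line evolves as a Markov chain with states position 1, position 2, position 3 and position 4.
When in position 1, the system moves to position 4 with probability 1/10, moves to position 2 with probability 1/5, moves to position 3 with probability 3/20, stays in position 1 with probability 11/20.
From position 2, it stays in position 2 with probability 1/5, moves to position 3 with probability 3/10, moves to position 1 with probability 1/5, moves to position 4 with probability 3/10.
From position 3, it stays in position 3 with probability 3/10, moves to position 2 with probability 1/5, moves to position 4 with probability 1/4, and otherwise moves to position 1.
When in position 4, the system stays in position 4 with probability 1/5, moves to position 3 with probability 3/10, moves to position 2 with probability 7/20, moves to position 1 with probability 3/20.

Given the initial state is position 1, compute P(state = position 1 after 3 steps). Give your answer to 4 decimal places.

Propagate the distribution vector 3 steps from position 1.
After 0 steps: (1.0000, 0.0000, 0.0000, 0.0000)
After 1 step: (0.5500, 0.2000, 0.1500, 0.1000)
After 2 steps: (0.3950, 0.2150, 0.2175, 0.1725)
After 3 steps: (0.3405, 0.2259, 0.2408, 0.1929)
P(in position 1 after 3 steps) = 0.3405

0.3405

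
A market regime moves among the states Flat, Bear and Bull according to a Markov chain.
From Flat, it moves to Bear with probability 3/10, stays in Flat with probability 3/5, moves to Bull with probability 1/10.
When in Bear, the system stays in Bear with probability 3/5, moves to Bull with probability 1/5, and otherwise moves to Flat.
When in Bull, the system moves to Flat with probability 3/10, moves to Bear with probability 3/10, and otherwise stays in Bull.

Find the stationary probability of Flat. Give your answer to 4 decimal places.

0.3673

Let the stationary distribution be π with π = πP and π_1 + π_2 + π_3 = 1.
π_1 = 0.6·π_1 + 0.2·π_2 + 0.3·π_3
π_2 = 0.3·π_1 + 0.6·π_2 + 0.3·π_3
Solving with the normalization constraint gives π = (0.3673, 0.4286, 0.2041).
So the stationary probability of Flat is 0.3673.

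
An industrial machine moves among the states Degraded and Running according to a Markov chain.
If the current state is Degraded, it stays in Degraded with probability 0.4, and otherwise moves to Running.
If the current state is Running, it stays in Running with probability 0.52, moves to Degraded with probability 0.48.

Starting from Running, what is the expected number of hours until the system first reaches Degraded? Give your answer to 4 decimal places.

Let t(s) be the expected number of hours to first reach Degraded from state s, with t(Degraded) = 0. Conditioning on the first hour:
t(Running) = 1 + 0.52·t(Running)
Solving: t(Running) = 2.0833.
Expected hours from Running to Degraded: 2.0833.

2.0833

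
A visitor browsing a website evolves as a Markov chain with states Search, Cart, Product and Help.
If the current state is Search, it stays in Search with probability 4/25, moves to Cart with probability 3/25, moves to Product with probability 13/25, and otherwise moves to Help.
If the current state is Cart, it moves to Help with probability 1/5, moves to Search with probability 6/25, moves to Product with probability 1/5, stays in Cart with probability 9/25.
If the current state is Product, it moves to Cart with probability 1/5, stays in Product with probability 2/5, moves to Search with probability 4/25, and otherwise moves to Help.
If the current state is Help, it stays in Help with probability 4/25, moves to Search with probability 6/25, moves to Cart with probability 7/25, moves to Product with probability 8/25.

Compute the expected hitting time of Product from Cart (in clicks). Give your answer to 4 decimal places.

3.3992

Let t(s) be the expected number of clicks to first reach Product from state s, with t(Product) = 0. Conditioning on the first click:
t(Search) = 1 + 0.16·t(Search) + 0.12·t(Cart) + 0.2·t(Help)
t(Cart) = 1 + 0.24·t(Search) + 0.36·t(Cart) + 0.2·t(Help)
t(Help) = 1 + 0.24·t(Search) + 0.28·t(Cart) + 0.16·t(Help)
Solving: t(Search) = 2.3920, t(Cart) = 3.3992, t(Help) = 3.0070.
Expected clicks from Cart to Product: 3.3992.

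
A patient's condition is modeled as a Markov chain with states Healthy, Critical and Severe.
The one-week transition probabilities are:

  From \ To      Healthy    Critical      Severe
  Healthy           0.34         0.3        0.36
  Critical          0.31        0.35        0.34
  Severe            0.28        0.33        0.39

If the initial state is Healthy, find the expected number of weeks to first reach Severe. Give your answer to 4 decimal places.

Let t(s) be the expected number of weeks to first reach Severe from state s, with t(Severe) = 0. Conditioning on the first week:
t(Healthy) = 1 + 0.34·t(Healthy) + 0.3·t(Critical)
t(Critical) = 1 + 0.31·t(Healthy) + 0.35·t(Critical)
Solving: t(Healthy) = 2.8274, t(Critical) = 2.8869.
Expected weeks from Healthy to Severe: 2.8274.

2.8274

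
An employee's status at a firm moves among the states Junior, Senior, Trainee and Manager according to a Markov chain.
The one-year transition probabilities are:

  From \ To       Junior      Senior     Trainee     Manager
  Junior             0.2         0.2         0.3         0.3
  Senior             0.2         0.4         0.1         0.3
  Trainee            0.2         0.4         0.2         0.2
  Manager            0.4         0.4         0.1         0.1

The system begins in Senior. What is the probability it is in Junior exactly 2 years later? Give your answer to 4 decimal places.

Propagate the distribution vector 2 years from Senior.
After 0 years: (0.0000, 1.0000, 0.0000, 0.0000)
After 1 year: (0.2000, 0.4000, 0.1000, 0.3000)
After 2 years: (0.2600, 0.3600, 0.1500, 0.2300)
P(in Junior after 2 years) = 0.2600

0.2600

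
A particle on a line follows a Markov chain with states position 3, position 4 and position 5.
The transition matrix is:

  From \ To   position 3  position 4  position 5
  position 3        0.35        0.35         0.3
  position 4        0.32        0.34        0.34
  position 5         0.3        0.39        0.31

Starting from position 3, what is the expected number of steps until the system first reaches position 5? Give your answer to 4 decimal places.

3.1861

Let t(s) be the expected number of steps to first reach position 5 from state s, with t(position 5) = 0. Conditioning on the first step:
t(position 3) = 1 + 0.35·t(position 3) + 0.35·t(position 4)
t(position 4) = 1 + 0.32·t(position 3) + 0.34·t(position 4)
Solving: t(position 3) = 3.1861, t(position 4) = 3.0599.
Expected steps from position 3 to position 5: 3.1861.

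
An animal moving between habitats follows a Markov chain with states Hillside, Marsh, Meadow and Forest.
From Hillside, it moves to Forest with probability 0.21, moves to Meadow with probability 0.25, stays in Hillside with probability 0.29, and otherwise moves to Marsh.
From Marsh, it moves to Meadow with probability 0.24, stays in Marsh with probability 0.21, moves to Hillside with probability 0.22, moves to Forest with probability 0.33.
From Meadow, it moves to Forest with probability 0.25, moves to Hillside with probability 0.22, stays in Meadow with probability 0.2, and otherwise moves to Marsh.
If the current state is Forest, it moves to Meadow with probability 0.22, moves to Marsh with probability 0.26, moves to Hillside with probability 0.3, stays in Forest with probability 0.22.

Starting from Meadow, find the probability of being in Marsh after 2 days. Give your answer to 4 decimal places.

0.2553

Propagate the distribution vector 2 days from Meadow.
After 0 days: (0.0000, 0.0000, 1.0000, 0.0000)
After 1 day: (0.2200, 0.3300, 0.2000, 0.2500)
After 2 days: (0.2554, 0.2553, 0.2292, 0.2601)
P(in Marsh after 2 days) = 0.2553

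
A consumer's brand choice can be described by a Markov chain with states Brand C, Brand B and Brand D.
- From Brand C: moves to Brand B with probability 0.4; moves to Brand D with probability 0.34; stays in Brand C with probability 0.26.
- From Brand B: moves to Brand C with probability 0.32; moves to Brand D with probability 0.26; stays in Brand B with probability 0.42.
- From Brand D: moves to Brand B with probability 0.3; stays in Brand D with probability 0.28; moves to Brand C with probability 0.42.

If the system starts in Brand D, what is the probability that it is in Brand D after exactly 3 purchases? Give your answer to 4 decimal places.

0.2918

Propagate the distribution vector 3 purchases from Brand D.
After 0 purchases: (0.0000, 0.0000, 1.0000)
After 1 purchase: (0.4200, 0.3000, 0.2800)
After 2 purchases: (0.3228, 0.3780, 0.2992)
After 3 purchases: (0.3306, 0.3776, 0.2918)
P(in Brand D after 3 purchases) = 0.2918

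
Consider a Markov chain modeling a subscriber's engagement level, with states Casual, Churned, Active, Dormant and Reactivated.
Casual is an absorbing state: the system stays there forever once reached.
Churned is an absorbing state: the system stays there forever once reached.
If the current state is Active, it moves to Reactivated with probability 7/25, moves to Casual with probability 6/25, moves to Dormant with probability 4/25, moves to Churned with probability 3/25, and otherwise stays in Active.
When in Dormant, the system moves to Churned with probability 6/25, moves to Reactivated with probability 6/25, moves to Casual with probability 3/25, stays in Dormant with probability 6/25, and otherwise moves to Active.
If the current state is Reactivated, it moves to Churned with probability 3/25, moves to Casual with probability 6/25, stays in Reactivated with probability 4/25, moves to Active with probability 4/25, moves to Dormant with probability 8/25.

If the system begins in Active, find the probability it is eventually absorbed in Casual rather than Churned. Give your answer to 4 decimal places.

Let h(s) be the probability of absorption at Casual starting from transient state s. Then h(Casual) = 1 and h(Churned) = 0. By first-step analysis:
h(Active) = 0.24·1 + 0.12·0 + 0.2·h(Active) + 0.16·h(Dormant) + 0.28·h(Reactivated)
h(Dormant) = 0.12·1 + 0.24·0 + 0.16·h(Active) + 0.24·h(Dormant) + 0.24·h(Reactivated)
h(Reactivated) = 0.24·1 + 0.12·0 + 0.16·h(Active) + 0.32·h(Dormant) + 0.16·h(Reactivated)
Solving: h(Active) = 0.5947, h(Dormant) = 0.4650, h(Reactivated) = 0.5761.
Starting from Active, the probability is 0.5947.

0.5947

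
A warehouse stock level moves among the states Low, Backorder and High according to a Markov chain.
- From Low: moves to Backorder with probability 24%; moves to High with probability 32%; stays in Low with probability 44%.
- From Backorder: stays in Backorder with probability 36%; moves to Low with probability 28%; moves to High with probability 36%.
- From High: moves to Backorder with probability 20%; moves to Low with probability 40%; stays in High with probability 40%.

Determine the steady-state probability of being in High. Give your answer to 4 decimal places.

Let the stationary distribution be π with π = πP and π_1 + π_2 + π_3 = 1.
π_1 = 0.44·π_1 + 0.28·π_2 + 0.4·π_3
π_2 = 0.24·π_1 + 0.36·π_2 + 0.2·π_3
Solving with the normalization constraint gives π = (0.3846, 0.2564, 0.3590).
So the stationary probability of High is 0.3590.

0.3590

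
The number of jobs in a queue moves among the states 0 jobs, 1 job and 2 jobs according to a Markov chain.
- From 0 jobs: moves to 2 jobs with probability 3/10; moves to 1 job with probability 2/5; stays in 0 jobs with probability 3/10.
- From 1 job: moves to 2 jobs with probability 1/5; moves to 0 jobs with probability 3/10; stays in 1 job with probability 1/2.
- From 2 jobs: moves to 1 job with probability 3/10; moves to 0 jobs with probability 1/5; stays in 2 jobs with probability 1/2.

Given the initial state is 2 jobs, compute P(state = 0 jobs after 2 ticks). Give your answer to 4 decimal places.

0.2500

Sum over the intermediate state after 1 tick:
P = P(2 jobs→0 jobs)·P(0 jobs→0 jobs) + P(2 jobs→1 job)·P(1 job→0 jobs) + P(2 jobs→2 jobs)·P(2 jobs→0 jobs)
  = 0.2×0.3 + 0.3×0.3 + 0.5×0.2
  = 0.0600 + 0.0900 + 0.1000 = 0.2500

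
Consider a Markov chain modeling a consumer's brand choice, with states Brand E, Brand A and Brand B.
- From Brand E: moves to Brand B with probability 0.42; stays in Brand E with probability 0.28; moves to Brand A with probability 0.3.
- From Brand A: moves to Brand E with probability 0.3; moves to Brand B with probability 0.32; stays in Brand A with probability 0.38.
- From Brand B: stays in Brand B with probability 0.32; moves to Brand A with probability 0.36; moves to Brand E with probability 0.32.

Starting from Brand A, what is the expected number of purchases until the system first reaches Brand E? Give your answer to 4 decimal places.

Let t(s) be the expected number of purchases to first reach Brand E from state s, with t(Brand E) = 0. Conditioning on the first purchase:
t(Brand A) = 1 + 0.38·t(Brand A) + 0.32·t(Brand B)
t(Brand B) = 1 + 0.36·t(Brand A) + 0.32·t(Brand B)
Solving: t(Brand A) = 3.2637, t(Brand B) = 3.1984.
Expected purchases from Brand A to Brand E: 3.2637.

3.2637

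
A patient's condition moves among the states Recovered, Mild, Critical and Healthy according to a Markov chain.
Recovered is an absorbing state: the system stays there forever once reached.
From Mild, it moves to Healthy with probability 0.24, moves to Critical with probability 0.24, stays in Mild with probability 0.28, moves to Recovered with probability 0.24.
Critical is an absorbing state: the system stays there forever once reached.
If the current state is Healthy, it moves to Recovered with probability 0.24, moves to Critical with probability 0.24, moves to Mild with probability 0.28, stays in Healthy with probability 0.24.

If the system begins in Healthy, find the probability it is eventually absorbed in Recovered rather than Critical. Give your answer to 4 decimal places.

0.5000

Let h(s) be the probability of absorption at Recovered starting from transient state s. Then h(Recovered) = 1 and h(Critical) = 0. By first-step analysis:
h(Mild) = 0.24·1 + 0.28·h(Mild) + 0.24·0 + 0.24·h(Healthy)
h(Healthy) = 0.24·1 + 0.28·h(Mild) + 0.24·0 + 0.24·h(Healthy)
Solving: h(Mild) = 0.5000, h(Healthy) = 0.5000.
Starting from Healthy, the probability is 0.5000.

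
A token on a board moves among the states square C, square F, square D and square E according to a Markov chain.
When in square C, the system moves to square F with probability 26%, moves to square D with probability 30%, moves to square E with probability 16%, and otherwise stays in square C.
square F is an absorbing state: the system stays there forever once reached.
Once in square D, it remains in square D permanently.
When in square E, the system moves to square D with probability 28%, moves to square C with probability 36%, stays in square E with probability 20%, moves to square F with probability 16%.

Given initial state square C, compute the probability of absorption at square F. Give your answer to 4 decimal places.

0.4506

Let h(s) be the probability of absorption at square F starting from transient state s. Then h(square F) = 1 and h(square D) = 0. By first-step analysis:
h(square C) = 0.28·h(square C) + 0.26·1 + 0.3·0 + 0.16·h(square E)
h(square E) = 0.36·h(square C) + 0.16·1 + 0.28·0 + 0.2·h(square E)
Solving: h(square C) = 0.4506, h(square E) = 0.4028.
Starting from square C, the probability is 0.4506.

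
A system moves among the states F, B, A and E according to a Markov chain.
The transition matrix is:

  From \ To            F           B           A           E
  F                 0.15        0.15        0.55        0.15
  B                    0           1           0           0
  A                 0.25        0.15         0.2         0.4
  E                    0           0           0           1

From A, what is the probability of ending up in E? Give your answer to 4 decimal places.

0.6959

Let h(s) be the probability of absorption at E starting from transient state s. Then h(E) = 1 and h(B) = 0. By first-step analysis:
h(F) = 0.15·h(F) + 0.15·0 + 0.55·h(A) + 0.15·1
h(A) = 0.25·h(F) + 0.15·0 + 0.2·h(A) + 0.4·1
Solving: h(F) = 0.6267, h(A) = 0.6959.
Starting from A, the probability is 0.6959.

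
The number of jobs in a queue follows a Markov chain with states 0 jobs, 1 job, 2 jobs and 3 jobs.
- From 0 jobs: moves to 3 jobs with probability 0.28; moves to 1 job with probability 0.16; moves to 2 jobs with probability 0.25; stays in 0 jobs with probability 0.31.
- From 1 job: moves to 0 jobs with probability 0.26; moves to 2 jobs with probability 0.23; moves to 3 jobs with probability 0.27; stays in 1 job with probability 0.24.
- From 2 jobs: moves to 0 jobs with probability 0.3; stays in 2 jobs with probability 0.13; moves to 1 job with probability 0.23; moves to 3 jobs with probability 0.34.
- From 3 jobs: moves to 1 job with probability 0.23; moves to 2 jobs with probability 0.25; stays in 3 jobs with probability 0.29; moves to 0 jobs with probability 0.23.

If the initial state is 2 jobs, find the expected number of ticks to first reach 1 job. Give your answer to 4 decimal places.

4.7549

Let t(s) be the expected number of ticks to first reach 1 job from state s, with t(1 job) = 0. Conditioning on the first tick:
t(0 jobs) = 1 + 0.31·t(0 jobs) + 0.25·t(2 jobs) + 0.28·t(3 jobs)
t(2 jobs) = 1 + 0.3·t(0 jobs) + 0.13·t(2 jobs) + 0.34·t(3 jobs)
t(3 jobs) = 1 + 0.23·t(0 jobs) + 0.25·t(2 jobs) + 0.29·t(3 jobs)
Solving: t(0 jobs) = 5.0924, t(2 jobs) = 4.7549, t(3 jobs) = 4.7324.
Expected ticks from 2 jobs to 1 job: 4.7549.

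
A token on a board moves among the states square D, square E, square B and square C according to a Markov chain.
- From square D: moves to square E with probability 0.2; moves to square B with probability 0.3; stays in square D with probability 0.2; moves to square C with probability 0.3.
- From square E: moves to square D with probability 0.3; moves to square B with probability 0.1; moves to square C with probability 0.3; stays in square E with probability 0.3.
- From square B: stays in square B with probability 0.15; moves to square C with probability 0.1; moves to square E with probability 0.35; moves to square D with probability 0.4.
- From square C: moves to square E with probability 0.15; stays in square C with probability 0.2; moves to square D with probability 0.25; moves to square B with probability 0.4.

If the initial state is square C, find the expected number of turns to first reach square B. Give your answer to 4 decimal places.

3.1449

Let t(s) be the expected number of turns to first reach square B from state s, with t(square B) = 0. Conditioning on the first turn:
t(square D) = 1 + 0.2·t(square D) + 0.2·t(square E) + 0.3·t(square C)
t(square E) = 1 + 0.3·t(square D) + 0.3·t(square E) + 0.3·t(square C)
t(square C) = 1 + 0.25·t(square D) + 0.15·t(square E) + 0.2·t(square C)
Solving: t(square D) = 3.4982, t(square E) = 4.2756, t(square C) = 3.1449.
Expected turns from square C to square B: 3.1449.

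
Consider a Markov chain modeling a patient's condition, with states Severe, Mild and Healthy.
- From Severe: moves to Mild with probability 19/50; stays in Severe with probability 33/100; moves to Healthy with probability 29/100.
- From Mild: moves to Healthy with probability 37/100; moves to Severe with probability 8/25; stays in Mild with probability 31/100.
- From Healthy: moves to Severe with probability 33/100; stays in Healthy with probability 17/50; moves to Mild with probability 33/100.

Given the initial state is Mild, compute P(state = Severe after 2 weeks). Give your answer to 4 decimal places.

Sum over the intermediate state after 1 week:
P = P(Mild→Severe)·P(Severe→Severe) + P(Mild→Mild)·P(Mild→Severe) + P(Mild→Healthy)·P(Healthy→Severe)
  = 0.32×0.33 + 0.31×0.32 + 0.37×0.33
  = 0.1056 + 0.0992 + 0.1221 = 0.3269

0.3269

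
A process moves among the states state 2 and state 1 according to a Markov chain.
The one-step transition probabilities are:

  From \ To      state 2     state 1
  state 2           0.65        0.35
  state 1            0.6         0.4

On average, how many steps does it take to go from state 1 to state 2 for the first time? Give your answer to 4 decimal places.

Let t(s) be the expected number of steps to first reach state 2 from state s, with t(state 2) = 0. Conditioning on the first step:
t(state 1) = 1 + 0.4·t(state 1)
Solving: t(state 1) = 1.6667.
Expected steps from state 1 to state 2: 1.6667.

1.6667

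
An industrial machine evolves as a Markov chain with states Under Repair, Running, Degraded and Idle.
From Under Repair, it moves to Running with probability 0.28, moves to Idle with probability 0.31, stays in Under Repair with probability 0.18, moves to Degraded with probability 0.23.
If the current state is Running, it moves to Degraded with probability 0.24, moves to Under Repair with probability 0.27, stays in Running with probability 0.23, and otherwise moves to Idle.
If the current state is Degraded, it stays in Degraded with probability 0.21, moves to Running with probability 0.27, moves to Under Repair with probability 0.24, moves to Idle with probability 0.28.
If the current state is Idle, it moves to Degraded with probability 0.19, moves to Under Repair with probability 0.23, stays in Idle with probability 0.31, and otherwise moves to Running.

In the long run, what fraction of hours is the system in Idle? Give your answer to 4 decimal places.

0.2904

Let the stationary distribution be π with π = πP and π_1 + π_2 + π_3 + π_4 = 1.
π_1 = 0.18·π_1 + 0.27·π_2 + 0.24·π_3 + 0.23·π_4
π_2 = 0.28·π_1 + 0.23·π_2 + 0.27·π_3 + 0.27·π_4
π_3 = 0.23·π_1 + 0.24·π_2 + 0.21·π_3 + 0.19·π_4
Solving with the normalization constraint gives π = (0.2311, 0.2618, 0.2167, 0.2904).
So the stationary probability of Idle is 0.2904.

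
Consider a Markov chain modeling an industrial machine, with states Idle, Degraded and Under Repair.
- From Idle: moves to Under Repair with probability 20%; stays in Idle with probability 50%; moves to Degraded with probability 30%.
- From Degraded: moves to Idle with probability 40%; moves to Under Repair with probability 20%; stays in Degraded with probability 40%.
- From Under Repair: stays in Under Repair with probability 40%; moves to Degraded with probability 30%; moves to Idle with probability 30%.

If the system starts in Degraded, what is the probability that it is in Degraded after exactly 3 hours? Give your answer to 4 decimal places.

Propagate the distribution vector 3 hours from Degraded.
After 0 hours: (0.0000, 1.0000, 0.0000)
After 1 hour: (0.4000, 0.4000, 0.2000)
After 2 hours: (0.4200, 0.3400, 0.2400)
After 3 hours: (0.4180, 0.3340, 0.2480)
P(in Degraded after 3 hours) = 0.3340

0.3340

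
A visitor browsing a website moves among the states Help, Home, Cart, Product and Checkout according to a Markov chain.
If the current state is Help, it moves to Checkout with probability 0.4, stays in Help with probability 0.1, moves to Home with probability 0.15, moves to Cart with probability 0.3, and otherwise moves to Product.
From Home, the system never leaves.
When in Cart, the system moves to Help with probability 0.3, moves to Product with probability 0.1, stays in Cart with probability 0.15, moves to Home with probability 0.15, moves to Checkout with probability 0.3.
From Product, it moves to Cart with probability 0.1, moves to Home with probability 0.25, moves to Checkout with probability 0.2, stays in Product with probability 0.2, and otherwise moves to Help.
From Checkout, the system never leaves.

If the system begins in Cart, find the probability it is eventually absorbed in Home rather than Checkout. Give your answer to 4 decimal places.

0.3366

Let h(s) be the probability of absorption at Home starting from transient state s. Then h(Home) = 1 and h(Checkout) = 0. By first-step analysis:
h(Help) = 0.1·h(Help) + 0.15·1 + 0.3·h(Cart) + 0.05·h(Product) + 0.4·0
h(Cart) = 0.3·h(Help) + 0.15·1 + 0.15·h(Cart) + 0.1·h(Product) + 0.3·0
h(Product) = 0.25·h(Help) + 0.25·1 + 0.1·h(Cart) + 0.2·h(Product) + 0.2·0
Solving: h(Help) = 0.3038, h(Cart) = 0.3366, h(Product) = 0.4495.
Starting from Cart, the probability is 0.3366.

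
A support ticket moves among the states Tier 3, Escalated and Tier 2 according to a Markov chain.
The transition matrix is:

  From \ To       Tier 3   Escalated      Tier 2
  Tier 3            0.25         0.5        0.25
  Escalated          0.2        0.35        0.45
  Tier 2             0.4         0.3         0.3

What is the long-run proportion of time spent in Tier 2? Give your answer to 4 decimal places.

Let the stationary distribution be π with π = πP and π_1 + π_2 + π_3 = 1.
π_1 = 0.25·π_1 + 0.2·π_2 + 0.4·π_3
π_2 = 0.5·π_1 + 0.35·π_2 + 0.3·π_3
Solving with the normalization constraint gives π = (0.2826, 0.3753, 0.3422).
So the stationary probability of Tier 2 is 0.3422.

0.3422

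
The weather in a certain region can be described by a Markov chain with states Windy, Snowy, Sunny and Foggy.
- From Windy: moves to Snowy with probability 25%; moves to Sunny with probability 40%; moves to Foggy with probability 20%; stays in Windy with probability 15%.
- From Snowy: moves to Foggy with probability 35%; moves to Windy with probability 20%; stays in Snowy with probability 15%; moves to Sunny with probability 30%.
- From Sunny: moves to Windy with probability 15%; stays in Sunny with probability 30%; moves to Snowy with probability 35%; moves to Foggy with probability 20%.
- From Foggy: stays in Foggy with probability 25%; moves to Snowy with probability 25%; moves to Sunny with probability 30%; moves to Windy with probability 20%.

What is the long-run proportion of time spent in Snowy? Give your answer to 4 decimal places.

Let the stationary distribution be π with π = πP and π_1 + π_2 + π_3 + π_4 = 1.
π_1 = 0.15·π_1 + 0.2·π_2 + 0.15·π_3 + 0.2·π_4
π_2 = 0.25·π_1 + 0.15·π_2 + 0.35·π_3 + 0.25·π_4
π_3 = 0.4·π_1 + 0.3·π_2 + 0.3·π_3 + 0.3·π_4
Solving with the normalization constraint gives π = (0.1754, 0.2561, 0.3175, 0.2510).
So the stationary probability of Snowy is 0.2561.

0.2561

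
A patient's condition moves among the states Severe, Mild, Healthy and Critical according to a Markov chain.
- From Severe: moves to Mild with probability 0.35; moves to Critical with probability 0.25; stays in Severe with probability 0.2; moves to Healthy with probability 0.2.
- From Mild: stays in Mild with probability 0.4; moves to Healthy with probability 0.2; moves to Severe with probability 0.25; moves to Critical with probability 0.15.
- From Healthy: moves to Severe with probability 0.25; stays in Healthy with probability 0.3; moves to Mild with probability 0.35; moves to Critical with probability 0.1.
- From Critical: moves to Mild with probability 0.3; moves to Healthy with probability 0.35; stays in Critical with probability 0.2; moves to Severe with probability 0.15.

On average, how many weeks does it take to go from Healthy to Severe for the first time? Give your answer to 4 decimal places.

4.2215

Let t(s) be the expected number of weeks to first reach Severe from state s, with t(Severe) = 0. Conditioning on the first week:
t(Mild) = 1 + 0.4·t(Mild) + 0.2·t(Healthy) + 0.15·t(Critical)
t(Healthy) = 1 + 0.35·t(Mild) + 0.3·t(Healthy) + 0.1·t(Critical)
t(Critical) = 1 + 0.3·t(Mild) + 0.35·t(Healthy) + 0.2·t(Critical)
Solving: t(Mild) = 4.2462, t(Healthy) = 4.2215, t(Critical) = 4.6892.
Expected weeks from Healthy to Severe: 4.2215.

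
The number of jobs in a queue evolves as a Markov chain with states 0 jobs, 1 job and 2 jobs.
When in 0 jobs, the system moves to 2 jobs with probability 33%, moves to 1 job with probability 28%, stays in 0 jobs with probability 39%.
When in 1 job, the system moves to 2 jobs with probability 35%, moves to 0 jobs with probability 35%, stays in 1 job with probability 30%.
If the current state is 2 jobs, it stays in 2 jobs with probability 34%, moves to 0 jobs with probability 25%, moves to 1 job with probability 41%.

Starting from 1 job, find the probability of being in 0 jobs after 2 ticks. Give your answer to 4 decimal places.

Sum over the intermediate state after 1 tick:
P = P(1 job→0 jobs)·P(0 jobs→0 jobs) + P(1 job→1 job)·P(1 job→0 jobs) + P(1 job→2 jobs)·P(2 jobs→0 jobs)
  = 0.35×0.39 + 0.3×0.35 + 0.35×0.25
  = 0.1365 + 0.1050 + 0.0875 = 0.3290

0.3290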